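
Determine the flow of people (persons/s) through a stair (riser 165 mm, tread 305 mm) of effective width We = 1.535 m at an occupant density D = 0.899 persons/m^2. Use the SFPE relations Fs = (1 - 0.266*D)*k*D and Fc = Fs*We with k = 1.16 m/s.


1 - 0.266*D = 1 - 0.266*0.899 = 0.76087
Fs = 0.76087 * 1.16 * 0.899 = 0.79346 persons/(s*m)
Fc = 0.79346 * 1.535 = 1.2180 persons/s

1.2180 persons/s


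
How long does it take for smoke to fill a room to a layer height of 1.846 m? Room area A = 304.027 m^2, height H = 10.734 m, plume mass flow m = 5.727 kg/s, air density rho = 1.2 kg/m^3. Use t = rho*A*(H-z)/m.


H - z = 8.888 m
t = 1.2 * 304.027 * 8.888 / 5.727 = 566.20 s

566.20 s


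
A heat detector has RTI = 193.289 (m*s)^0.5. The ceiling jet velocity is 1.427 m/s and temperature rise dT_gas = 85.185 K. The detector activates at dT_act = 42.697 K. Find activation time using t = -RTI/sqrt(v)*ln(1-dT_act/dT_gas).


dT_act/dT_gas = 0.50123
ln(1 - 0.50123) = -0.69560
t = -193.289 / sqrt(1.427) * -0.69560 = 112.55 s

112.55 s


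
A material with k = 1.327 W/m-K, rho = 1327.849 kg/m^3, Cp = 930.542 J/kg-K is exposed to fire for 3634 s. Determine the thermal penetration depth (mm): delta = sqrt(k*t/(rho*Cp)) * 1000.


alpha = 1.327 / (1327.849 * 930.542) = 1.0740e-06 m^2/s
alpha * t = 0.0039028
delta = sqrt(0.0039028) * 1000 = 62.472 mm

62.472 mm


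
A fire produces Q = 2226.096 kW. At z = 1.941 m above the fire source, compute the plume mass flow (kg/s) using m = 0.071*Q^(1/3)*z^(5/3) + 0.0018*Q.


Q^(1/3) = 13.057
z^(5/3) = 3.0202
First term = 0.071 * 13.057 * 3.0202 = 2.7999
Second term = 0.0018 * 2226.096 = 4.0070
m = 6.8069 kg/s

6.8069 kg/s


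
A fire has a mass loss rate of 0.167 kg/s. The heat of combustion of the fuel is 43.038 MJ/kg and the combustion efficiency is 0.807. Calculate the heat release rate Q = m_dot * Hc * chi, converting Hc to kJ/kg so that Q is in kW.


Hc = 43.038 MJ/kg = 43.038 * 1000 kJ/kg = 43038 kJ/kg
Q = 0.167 kg/s * 43038 kJ/kg * 0.807 = 5800.2 kW

5800.2 kW


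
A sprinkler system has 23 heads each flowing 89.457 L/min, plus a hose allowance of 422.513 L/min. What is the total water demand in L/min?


Sprinkler demand = 23 * 89.457 = 2057.511 L/min
Total = 2057.511 + 422.513 = 2480.024 L/min

2480.024 L/min


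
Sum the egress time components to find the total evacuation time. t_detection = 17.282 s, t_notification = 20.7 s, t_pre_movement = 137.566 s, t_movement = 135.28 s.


Total = 17.282 + 20.7 + 137.566 + 135.28 = 310.828 s

310.828 s


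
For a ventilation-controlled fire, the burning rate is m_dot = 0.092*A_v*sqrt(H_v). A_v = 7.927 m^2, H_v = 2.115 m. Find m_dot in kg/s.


sqrt(H_v) = 1.4543
m_dot = 0.092 * 7.927 * 1.4543 = 1.0606 kg/s

1.0606 kg/s


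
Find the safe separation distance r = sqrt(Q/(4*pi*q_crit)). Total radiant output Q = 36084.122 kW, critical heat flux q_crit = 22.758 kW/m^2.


4*pi*q_crit = 285.99
Q/(4*pi*q_crit) = 126.17
r = sqrt(126.17) = 11.233 m

11.233 m


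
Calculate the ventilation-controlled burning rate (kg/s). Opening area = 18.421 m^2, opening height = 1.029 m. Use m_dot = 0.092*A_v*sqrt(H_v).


sqrt(H_v) = 1.0144
m_dot = 0.092 * 18.421 * 1.0144 = 1.7191 kg/s

1.7191 kg/s


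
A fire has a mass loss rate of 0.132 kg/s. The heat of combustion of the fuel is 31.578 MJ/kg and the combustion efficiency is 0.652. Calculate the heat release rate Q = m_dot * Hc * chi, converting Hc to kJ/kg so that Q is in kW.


Hc = 31.578 MJ/kg = 31.578 * 1000 kJ/kg = 31578 kJ/kg
Q = 0.132 kg/s * 31578 kJ/kg * 0.652 = 2717.7 kW

2717.7 kW


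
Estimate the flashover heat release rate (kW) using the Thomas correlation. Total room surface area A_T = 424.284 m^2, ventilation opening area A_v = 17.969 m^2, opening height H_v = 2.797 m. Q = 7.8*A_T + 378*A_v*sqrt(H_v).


7.8*A_T = 3309.4
sqrt(H_v) = 1.6724
378*A_v*sqrt(H_v) = 11360
Q = 3309.4 + 11360 = 14669 kW

14669 kW


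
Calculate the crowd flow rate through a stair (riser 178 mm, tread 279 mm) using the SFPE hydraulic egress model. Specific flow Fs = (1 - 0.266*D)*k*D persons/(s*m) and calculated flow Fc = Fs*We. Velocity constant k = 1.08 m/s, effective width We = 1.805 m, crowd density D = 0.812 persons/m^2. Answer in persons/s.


1 - 0.266*D = 1 - 0.266*0.812 = 0.78401
Fs = 0.78401 * 1.08 * 0.812 = 0.68754 persons/(s*m)
Fc = 0.68754 * 1.805 = 1.2410 persons/s

1.2410 persons/s


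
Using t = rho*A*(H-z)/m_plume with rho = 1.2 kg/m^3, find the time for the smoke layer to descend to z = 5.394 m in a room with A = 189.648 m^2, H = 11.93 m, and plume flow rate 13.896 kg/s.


H - z = 6.536 m
t = 1.2 * 189.648 * 6.536 / 13.896 = 107.04 s

107.04 s


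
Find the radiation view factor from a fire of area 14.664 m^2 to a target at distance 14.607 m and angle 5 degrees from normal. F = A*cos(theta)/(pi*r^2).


cos(5 deg) = 0.99619
pi*r^2 = 670.30
F = 14.664 * 0.99619 / 670.30 = 0.021793

0.021793


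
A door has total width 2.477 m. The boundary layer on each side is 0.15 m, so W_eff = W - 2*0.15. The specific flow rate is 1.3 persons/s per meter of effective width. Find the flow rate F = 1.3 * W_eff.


W_eff = 2.477 - 0.30 = 2.177 m
F = 1.3 * 2.177 = 2.8301 persons/s

2.8301 persons/s


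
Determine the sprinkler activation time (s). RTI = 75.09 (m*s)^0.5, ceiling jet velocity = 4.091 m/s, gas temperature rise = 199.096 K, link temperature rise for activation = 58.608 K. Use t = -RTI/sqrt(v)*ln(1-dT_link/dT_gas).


dT_link/dT_gas = 0.29437
ln(1 - 0.29437) = -0.34867
t = -75.09 / sqrt(4.091) * -0.34867 = 12.944 s

12.944 s


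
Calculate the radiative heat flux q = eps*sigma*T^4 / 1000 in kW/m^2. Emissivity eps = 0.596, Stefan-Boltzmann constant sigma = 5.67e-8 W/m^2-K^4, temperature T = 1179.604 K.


T^4 = 1.9362e+12
q = 0.596 * 5.67e-8 * 1.9362e+12 / 1000 = 65.430 kW/m^2

65.430 kW/m^2


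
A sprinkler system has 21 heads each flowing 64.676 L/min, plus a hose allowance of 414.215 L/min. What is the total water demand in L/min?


Sprinkler demand = 21 * 64.676 = 1358.196 L/min
Total = 1358.196 + 414.215 = 1772.411 L/min

1772.411 L/min


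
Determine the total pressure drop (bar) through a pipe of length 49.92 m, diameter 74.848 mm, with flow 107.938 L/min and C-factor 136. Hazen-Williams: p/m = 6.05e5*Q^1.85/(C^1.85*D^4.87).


Q^1.85 = 5772.6
C^1.85 = 8852.1
D^4.87 = 1.3405e+09
p/m = 0.00029432 bar/m
p_total = 0.00029432 * 49.92 = 0.014693 bar

0.014693 bar


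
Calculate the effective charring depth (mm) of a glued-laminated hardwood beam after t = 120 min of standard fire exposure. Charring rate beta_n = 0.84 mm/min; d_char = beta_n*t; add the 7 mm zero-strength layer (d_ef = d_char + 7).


d_char = 0.84 * 120 = 100.8 mm
d_ef = 100.8 + 1.0*7 = 107.8 mm

107.8 mm


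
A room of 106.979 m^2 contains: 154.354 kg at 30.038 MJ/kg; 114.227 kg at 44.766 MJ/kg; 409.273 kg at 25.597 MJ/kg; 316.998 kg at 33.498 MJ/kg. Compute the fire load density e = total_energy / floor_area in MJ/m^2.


Total energy = 154.354*30.038 + 114.227*44.766 + 409.273*25.597 + 316.998*33.498
= 4636.485 + 5113.486 + 10476.16 + 10618.80
= 30844.93 MJ
e = 30844.93 / 106.979 = 288.33 MJ/m^2

288.33 MJ/m^2


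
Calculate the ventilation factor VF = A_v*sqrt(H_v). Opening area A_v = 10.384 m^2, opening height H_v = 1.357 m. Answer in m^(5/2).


sqrt(H_v) = 1.1649
VF = 10.384 * 1.1649 = 12.096 m^(5/2)

12.096 m^(5/2)


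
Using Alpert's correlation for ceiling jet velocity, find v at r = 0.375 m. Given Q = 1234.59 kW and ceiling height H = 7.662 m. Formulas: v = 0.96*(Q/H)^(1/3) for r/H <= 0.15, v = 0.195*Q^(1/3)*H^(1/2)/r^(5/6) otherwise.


r/H = 0.375 / 7.662 = 0.048943
r/H <= 0.15, so v = 0.96*(Q/H)^(1/3)
Q/H = 161.13
(Q/H)^(1/3) = 5.4416
v = 0.96 * 5.4416 = 5.2239 m/s

5.2239 m/s


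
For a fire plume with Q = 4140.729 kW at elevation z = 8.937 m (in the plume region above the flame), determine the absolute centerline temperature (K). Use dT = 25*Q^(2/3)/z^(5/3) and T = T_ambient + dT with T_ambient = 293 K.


Q^(2/3) = 257.86
z^(5/3) = 38.487
dT = 25 * 257.86 / 38.487 = 167.50 K
T = 293 + 167.50 = 460.50 K

460.50 K


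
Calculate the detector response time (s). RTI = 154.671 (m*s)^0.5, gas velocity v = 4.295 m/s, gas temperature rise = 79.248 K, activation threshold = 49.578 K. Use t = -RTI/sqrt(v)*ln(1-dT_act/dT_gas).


dT_act/dT_gas = 0.62561
ln(1 - 0.62561) = -0.98245
t = -154.671 / sqrt(4.295) * -0.98245 = 73.322 s

73.322 s


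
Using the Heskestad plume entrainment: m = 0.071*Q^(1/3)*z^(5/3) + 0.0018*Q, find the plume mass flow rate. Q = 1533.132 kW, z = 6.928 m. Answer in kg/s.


Q^(1/3) = 11.531
z^(5/3) = 25.178
First term = 0.071 * 11.531 * 25.178 = 20.613
Second term = 0.0018 * 1533.132 = 2.7596
m = 23.372 kg/s

23.372 kg/s


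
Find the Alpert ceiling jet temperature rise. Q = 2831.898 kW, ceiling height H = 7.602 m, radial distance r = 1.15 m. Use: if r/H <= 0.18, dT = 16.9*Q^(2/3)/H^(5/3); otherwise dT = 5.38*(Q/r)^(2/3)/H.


r/H = 1.15 / 7.602 = 0.15128
r/H <= 0.18, so dT = 16.9*Q^(2/3)/H^(5/3)
Q^(2/3) = 200.16
H^(5/3) = 29.391
dT = 16.9 * 200.16 / 29.391 = 115.10 K

115.10 K


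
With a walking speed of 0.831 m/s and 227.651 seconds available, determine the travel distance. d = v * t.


d = 0.831 * 227.651 = 189.18 m

189.18 m


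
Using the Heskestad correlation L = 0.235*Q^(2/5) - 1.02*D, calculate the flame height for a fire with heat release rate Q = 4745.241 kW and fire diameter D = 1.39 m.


Q^(2/5) = 29.546
0.235 * Q^(2/5) = 6.9434
1.02 * D = 1.4178
L = 5.5256 m

5.5256 m


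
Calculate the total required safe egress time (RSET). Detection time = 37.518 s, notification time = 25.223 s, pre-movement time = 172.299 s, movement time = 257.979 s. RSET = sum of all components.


Total = 37.518 + 25.223 + 172.299 + 257.979 = 493.019 s

493.019 s


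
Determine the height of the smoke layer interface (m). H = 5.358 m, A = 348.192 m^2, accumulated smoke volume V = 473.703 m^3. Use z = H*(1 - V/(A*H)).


V/(A*H) = 0.25391
1 - 0.25391 = 0.74609
z = 5.358 * 0.74609 = 3.9975 m

3.9975 m


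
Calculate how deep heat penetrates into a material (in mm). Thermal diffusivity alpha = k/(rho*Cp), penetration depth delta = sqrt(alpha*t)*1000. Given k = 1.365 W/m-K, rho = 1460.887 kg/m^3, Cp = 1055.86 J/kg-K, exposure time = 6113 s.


alpha = 1.365 / (1460.887 * 1055.86) = 8.8493e-07 m^2/s
alpha * t = 0.0054096
delta = sqrt(0.0054096) * 1000 = 73.550 mm

73.550 mm


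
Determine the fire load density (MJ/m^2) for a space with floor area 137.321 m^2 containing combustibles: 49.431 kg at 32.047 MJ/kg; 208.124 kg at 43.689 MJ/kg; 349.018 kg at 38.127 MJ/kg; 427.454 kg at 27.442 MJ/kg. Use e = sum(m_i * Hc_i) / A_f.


Total energy = 49.431*32.047 + 208.124*43.689 + 349.018*38.127 + 427.454*27.442
= 1584.115 + 9092.729 + 13307.01 + 11730.19
= 35714.05 MJ
e = 35714.05 / 137.321 = 260.08 MJ/m^2

260.08 MJ/m^2


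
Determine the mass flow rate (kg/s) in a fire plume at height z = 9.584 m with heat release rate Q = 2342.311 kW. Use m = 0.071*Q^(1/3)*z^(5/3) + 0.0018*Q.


Q^(1/3) = 13.281
z^(5/3) = 43.243
First term = 0.071 * 13.281 * 43.243 = 40.774
Second term = 0.0018 * 2342.311 = 4.2162
m = 44.990 kg/s

44.990 kg/s


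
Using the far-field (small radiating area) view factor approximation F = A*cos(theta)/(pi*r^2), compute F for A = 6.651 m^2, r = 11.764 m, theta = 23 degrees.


cos(23 deg) = 0.92050
pi*r^2 = 434.77
F = 6.651 * 0.92050 / 434.77 = 0.014082

0.014082


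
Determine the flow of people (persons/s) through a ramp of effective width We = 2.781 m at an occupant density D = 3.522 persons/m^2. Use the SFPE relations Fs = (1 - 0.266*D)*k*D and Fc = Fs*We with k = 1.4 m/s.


1 - 0.266*D = 1 - 0.266*3.522 = 0.063148
Fs = 0.063148 * 1.4 * 3.522 = 0.31137 persons/(s*m)
Fc = 0.31137 * 2.781 = 0.86592 persons/s

0.86592 persons/s


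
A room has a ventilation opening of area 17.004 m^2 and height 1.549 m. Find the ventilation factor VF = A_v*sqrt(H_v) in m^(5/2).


sqrt(H_v) = 1.2446
VF = 17.004 * 1.2446 = 21.163 m^(5/2)

21.163 m^(5/2)


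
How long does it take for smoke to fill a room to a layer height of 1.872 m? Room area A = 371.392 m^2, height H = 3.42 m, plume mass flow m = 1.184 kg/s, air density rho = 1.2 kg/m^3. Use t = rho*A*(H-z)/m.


H - z = 1.548 m
t = 1.2 * 371.392 * 1.548 / 1.184 = 582.68 s

582.68 s


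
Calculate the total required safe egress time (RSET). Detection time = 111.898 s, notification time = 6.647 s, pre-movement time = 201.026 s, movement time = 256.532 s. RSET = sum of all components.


Total = 111.898 + 6.647 + 201.026 + 256.532 = 576.103 s

576.103 s


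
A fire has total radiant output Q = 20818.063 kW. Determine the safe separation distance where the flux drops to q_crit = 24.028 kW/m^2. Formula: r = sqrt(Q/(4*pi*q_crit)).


4*pi*q_crit = 301.94
Q/(4*pi*q_crit) = 68.947
r = sqrt(68.947) = 8.3034 m

8.3034 m


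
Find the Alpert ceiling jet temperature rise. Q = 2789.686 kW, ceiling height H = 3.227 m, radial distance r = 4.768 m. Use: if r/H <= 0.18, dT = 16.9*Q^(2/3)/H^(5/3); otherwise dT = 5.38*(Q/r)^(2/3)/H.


r/H = 4.768 / 3.227 = 1.4775
r/H > 0.18, so dT = 5.38*(Q/r)^(2/3)/H
Q/r = 585.09
(Q/r)^(2/3) = 69.954
dT = 5.38 * 69.954 / 3.227 = 116.63 K

116.63 K


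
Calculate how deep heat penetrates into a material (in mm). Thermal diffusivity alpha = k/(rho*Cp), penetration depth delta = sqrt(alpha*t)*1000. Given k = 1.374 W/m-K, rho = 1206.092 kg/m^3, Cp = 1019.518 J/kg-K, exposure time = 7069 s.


alpha = 1.374 / (1206.092 * 1019.518) = 1.1174e-06 m^2/s
alpha * t = 0.0078990
delta = sqrt(0.0078990) * 1000 = 88.876 mm

88.876 mm


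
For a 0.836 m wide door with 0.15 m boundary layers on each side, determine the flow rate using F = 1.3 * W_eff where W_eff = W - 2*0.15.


W_eff = 0.836 - 0.30 = 0.536 m
F = 1.3 * 0.536 = 0.69680 persons/s

0.69680 persons/s


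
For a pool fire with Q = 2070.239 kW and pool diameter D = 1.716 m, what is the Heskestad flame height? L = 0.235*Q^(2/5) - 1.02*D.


Q^(2/5) = 21.204
0.235 * Q^(2/5) = 4.9828
1.02 * D = 1.7503
L = 3.2325 m

3.2325 m


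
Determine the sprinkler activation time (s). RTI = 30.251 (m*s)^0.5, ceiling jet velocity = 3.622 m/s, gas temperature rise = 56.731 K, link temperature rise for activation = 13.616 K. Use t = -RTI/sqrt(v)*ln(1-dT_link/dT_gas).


dT_link/dT_gas = 0.24001
ln(1 - 0.24001) = -0.27445
t = -30.251 / sqrt(3.622) * -0.27445 = 4.3624 s

4.3624 s


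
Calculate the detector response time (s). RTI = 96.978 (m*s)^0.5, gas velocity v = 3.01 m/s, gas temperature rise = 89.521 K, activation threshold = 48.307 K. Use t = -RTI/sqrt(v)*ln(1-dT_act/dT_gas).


dT_act/dT_gas = 0.53962
ln(1 - 0.53962) = -0.77570
t = -96.978 / sqrt(3.01) * -0.77570 = 43.359 s

43.359 s


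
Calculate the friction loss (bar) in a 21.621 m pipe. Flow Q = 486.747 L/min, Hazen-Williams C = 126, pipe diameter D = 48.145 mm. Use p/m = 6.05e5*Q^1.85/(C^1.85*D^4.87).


Q^1.85 = 93651
C^1.85 = 7685.7
D^4.87 = 1.5632e+08
p/m = 0.047158 bar/m
p_total = 0.047158 * 21.621 = 1.0196 bar

1.0196 bar


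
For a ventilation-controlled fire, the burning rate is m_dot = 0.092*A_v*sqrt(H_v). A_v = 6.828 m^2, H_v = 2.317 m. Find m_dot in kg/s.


sqrt(H_v) = 1.5222
m_dot = 0.092 * 6.828 * 1.5222 = 0.95619 kg/s

0.95619 kg/s


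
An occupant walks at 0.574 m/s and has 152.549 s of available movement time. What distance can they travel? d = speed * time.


d = 0.574 * 152.549 = 87.563 m

87.563 m


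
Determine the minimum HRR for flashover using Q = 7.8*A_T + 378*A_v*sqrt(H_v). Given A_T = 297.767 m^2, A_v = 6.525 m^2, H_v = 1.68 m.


7.8*A_T = 2322.6
sqrt(H_v) = 1.2961
378*A_v*sqrt(H_v) = 3196.9
Q = 2322.6 + 3196.9 = 5519.5 kW

5519.5 kW


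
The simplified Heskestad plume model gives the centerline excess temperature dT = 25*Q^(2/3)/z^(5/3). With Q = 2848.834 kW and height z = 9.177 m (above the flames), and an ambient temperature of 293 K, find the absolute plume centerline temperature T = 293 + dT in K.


Q^(2/3) = 200.96
z^(5/3) = 40.225
dT = 25 * 200.96 / 40.225 = 124.90 K
T = 293 + 124.90 = 417.90 K

417.90 K


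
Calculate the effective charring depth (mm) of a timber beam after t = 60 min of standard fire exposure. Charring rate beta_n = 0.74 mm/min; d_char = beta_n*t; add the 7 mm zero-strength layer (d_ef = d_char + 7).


d_char = 0.74 * 60 = 44.4 mm
d_ef = 44.4 + 1.0*7 = 51.4 mm

51.4 mm


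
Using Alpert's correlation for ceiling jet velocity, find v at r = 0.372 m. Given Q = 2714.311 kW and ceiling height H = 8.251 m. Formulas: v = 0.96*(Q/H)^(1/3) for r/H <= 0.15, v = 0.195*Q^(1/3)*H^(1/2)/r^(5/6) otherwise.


r/H = 0.372 / 8.251 = 0.045085
r/H <= 0.15, so v = 0.96*(Q/H)^(1/3)
Q/H = 328.97
(Q/H)^(1/3) = 6.9032
v = 0.96 * 6.9032 = 6.6271 m/s

6.6271 m/s


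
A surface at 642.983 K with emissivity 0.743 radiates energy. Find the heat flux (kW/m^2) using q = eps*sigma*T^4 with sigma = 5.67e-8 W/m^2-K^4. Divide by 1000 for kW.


T^4 = 1.7092e+11
q = 0.743 * 5.67e-8 * 1.7092e+11 / 1000 = 7.2006 kW/m^2

7.2006 kW/m^2


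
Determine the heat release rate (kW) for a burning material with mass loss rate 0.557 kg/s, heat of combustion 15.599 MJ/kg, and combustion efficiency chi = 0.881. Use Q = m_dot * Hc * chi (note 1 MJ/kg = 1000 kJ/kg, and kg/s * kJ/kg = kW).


Hc = 15.599 MJ/kg = 15.599 * 1000 kJ/kg = 15599 kJ/kg
Q = 0.557 kg/s * 15599 kJ/kg * 0.881 = 7654.7 kW

7654.7 kW


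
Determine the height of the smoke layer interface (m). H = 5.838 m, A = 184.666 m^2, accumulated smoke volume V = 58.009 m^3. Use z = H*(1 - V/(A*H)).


V/(A*H) = 0.053808
1 - 0.053808 = 0.94619
z = 5.838 * 0.94619 = 5.5239 m

5.5239 m


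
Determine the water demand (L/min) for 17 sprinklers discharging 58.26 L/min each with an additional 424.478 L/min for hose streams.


Sprinkler demand = 17 * 58.26 = 990.42 L/min
Total = 990.42 + 424.478 = 1414.898 L/min

1414.898 L/min


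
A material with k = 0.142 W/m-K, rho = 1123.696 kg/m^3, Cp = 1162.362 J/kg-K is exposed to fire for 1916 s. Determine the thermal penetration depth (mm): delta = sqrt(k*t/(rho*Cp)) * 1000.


alpha = 0.142 / (1123.696 * 1162.362) = 1.0872e-07 m^2/s
alpha * t = 0.00020830
delta = sqrt(0.00020830) * 1000 = 14.433 mm

14.433 mm


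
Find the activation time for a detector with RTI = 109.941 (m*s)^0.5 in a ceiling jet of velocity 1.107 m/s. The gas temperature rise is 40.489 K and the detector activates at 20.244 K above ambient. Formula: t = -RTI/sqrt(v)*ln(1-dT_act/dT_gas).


dT_act/dT_gas = 0.49999
ln(1 - 0.49999) = -0.69312
t = -109.941 / sqrt(1.107) * -0.69312 = 72.426 s

72.426 s


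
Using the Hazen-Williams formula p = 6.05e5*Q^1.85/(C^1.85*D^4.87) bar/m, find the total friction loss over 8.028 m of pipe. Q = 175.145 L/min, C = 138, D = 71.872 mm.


Q^1.85 = 14135
C^1.85 = 9094.4
D^4.87 = 1.1001e+09
p/m = 0.00085471 bar/m
p_total = 0.00085471 * 8.028 = 0.0068616 bar

0.0068616 bar


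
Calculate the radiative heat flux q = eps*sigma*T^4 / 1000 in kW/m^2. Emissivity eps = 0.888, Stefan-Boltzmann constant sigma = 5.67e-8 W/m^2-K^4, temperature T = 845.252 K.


T^4 = 5.1044e+11
q = 0.888 * 5.67e-8 * 5.1044e+11 / 1000 = 25.700 kW/m^2

25.700 kW/m^2


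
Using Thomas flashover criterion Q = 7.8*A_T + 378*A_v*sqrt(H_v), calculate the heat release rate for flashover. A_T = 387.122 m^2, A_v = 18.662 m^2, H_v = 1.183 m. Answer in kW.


7.8*A_T = 3019.6
sqrt(H_v) = 1.0877
378*A_v*sqrt(H_v) = 7672.6
Q = 3019.6 + 7672.6 = 10692 kW

10692 kW


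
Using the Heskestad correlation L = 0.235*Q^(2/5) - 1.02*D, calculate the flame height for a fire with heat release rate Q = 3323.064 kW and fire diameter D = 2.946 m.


Q^(2/5) = 25.622
0.235 * Q^(2/5) = 6.0212
1.02 * D = 3.0049
L = 3.0163 m

3.0163 m


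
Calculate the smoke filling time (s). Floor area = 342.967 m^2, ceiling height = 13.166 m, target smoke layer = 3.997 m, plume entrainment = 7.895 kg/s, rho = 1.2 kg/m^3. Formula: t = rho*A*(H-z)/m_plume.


H - z = 9.169 m
t = 1.2 * 342.967 * 9.169 / 7.895 = 477.97 s

477.97 s


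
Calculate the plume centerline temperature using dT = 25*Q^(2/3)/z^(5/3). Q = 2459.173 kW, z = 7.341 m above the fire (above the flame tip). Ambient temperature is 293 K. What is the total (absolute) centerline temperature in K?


Q^(2/3) = 182.19
z^(5/3) = 27.728
dT = 25 * 182.19 / 27.728 = 164.26 K
T = 293 + 164.26 = 457.26 K

457.26 K


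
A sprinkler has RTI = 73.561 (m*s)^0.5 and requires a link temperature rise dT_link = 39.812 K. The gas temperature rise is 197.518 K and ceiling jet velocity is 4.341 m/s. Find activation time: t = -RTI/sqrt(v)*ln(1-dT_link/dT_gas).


dT_link/dT_gas = 0.20156
ln(1 - 0.20156) = -0.22510
t = -73.561 / sqrt(4.341) * -0.22510 = 7.9474 s

7.9474 s


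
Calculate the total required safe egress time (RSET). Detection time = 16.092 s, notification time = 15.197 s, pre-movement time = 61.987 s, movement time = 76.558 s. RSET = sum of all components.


Total = 16.092 + 15.197 + 61.987 + 76.558 = 169.834 s

169.834 s


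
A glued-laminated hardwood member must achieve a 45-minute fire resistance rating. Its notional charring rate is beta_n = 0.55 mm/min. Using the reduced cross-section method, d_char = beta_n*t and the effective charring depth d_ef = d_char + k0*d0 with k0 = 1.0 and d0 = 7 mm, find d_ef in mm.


d_char = 0.55 * 45 = 24.75 mm
d_ef = 24.75 + 1.0*7 = 31.75 mm

31.75 mm


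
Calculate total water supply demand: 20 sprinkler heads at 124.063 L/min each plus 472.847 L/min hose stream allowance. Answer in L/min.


Sprinkler demand = 20 * 124.063 = 2481.26 L/min
Total = 2481.26 + 472.847 = 2954.107 L/min

2954.107 L/min


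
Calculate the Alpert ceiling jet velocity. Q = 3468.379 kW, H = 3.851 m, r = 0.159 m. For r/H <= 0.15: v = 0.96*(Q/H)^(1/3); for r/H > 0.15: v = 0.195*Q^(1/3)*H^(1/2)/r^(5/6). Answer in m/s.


r/H = 0.159 / 3.851 = 0.041288
r/H <= 0.15, so v = 0.96*(Q/H)^(1/3)
Q/H = 900.64
(Q/H)^(1/3) = 9.6572
v = 0.96 * 9.6572 = 9.2709 m/s

9.2709 m/s


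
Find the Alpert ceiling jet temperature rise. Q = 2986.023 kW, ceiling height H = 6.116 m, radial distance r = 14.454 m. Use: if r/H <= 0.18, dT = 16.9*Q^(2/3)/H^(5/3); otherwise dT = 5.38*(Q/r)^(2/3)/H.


r/H = 14.454 / 6.116 = 2.3633
r/H > 0.18, so dT = 5.38*(Q/r)^(2/3)/H
Q/r = 206.59
(Q/r)^(2/3) = 34.946
dT = 5.38 * 34.946 / 6.116 = 30.741 K

30.741 K


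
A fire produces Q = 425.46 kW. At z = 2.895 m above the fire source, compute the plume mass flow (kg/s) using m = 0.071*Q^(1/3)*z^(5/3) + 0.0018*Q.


Q^(1/3) = 7.5212
z^(5/3) = 5.8805
First term = 0.071 * 7.5212 * 5.8805 = 3.1402
Second term = 0.0018 * 425.46 = 0.76583
m = 3.9060 kg/s

3.9060 kg/s


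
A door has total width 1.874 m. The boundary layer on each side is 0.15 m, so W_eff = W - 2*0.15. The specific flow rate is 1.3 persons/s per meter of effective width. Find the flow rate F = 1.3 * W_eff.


W_eff = 1.874 - 0.30 = 1.574 m
F = 1.3 * 1.574 = 2.0462 persons/s

2.0462 persons/s


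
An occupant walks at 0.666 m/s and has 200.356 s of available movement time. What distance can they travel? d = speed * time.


d = 0.666 * 200.356 = 133.44 m

133.44 m


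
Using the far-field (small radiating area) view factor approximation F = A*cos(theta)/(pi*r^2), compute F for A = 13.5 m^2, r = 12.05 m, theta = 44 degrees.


cos(44 deg) = 0.71934
pi*r^2 = 456.17
F = 13.5 * 0.71934 / 456.17 = 0.021288

0.021288


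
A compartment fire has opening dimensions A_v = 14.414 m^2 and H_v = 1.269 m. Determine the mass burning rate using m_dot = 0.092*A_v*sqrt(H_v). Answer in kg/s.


sqrt(H_v) = 1.1265
m_dot = 0.092 * 14.414 * 1.1265 = 1.4938 kg/s

1.4938 kg/s


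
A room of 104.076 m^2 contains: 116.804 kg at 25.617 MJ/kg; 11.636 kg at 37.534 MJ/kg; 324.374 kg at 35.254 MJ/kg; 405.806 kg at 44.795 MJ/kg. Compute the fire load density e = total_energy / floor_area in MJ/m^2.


Total energy = 116.804*25.617 + 11.636*37.534 + 324.374*35.254 + 405.806*44.795
= 2992.168 + 436.7456 + 11435.48 + 18178.08
= 33042.47 MJ
e = 33042.47 / 104.076 = 317.48 MJ/m^2

317.48 MJ/m^2


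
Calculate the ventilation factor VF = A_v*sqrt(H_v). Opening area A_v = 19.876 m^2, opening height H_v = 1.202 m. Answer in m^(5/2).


sqrt(H_v) = 1.0964
VF = 19.876 * 1.0964 = 21.791 m^(5/2)

21.791 m^(5/2)


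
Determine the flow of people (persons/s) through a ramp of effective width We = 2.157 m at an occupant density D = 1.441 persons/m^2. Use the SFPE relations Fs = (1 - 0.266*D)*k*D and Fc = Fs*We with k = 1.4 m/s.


1 - 0.266*D = 1 - 0.266*1.441 = 0.61669
Fs = 0.61669 * 1.4 * 1.441 = 1.2441 persons/(s*m)
Fc = 1.2441 * 2.157 = 2.6836 persons/s

2.6836 persons/s


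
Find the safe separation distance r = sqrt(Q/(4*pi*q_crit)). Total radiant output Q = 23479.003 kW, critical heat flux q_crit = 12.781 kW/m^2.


4*pi*q_crit = 160.61
Q/(4*pi*q_crit) = 146.19
r = sqrt(146.19) = 12.091 m

12.091 m


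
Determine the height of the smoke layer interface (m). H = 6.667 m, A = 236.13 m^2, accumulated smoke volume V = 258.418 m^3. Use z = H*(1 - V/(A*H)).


V/(A*H) = 0.16415
1 - 0.16415 = 0.83585
z = 6.667 * 0.83585 = 5.5726 m

5.5726 m


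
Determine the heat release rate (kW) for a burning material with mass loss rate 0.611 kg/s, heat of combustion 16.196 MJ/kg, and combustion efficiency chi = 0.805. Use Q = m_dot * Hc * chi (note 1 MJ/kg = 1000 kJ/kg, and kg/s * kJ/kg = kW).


Hc = 16.196 MJ/kg = 16.196 * 1000 kJ/kg = 16196 kJ/kg
Q = 0.611 kg/s * 16196 kJ/kg * 0.805 = 7966.1 kW

7966.1 kW


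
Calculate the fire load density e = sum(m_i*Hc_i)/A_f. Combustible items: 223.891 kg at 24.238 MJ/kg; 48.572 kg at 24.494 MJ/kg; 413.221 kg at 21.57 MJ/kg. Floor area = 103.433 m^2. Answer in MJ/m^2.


Total energy = 223.891*24.238 + 48.572*24.494 + 413.221*21.57
= 5426.670 + 1189.723 + 8913.177
= 15529.57 MJ
e = 15529.57 / 103.433 = 150.14 MJ/m^2

150.14 MJ/m^2


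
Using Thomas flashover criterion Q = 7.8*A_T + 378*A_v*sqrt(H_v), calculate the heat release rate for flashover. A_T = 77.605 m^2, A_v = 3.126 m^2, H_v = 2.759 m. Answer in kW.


7.8*A_T = 605.319
sqrt(H_v) = 1.6610
378*A_v*sqrt(H_v) = 1962.7
Q = 605.319 + 1962.7 = 2568.0 kW

2568.0 kW


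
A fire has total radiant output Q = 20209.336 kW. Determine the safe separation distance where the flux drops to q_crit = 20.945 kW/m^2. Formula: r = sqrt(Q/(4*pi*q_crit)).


4*pi*q_crit = 263.20
Q/(4*pi*q_crit) = 76.782
r = sqrt(76.782) = 8.7626 m

8.7626 m


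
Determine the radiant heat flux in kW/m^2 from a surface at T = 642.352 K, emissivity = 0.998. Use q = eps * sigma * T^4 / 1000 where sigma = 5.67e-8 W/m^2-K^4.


T^4 = 1.7025e+11
q = 0.998 * 5.67e-8 * 1.7025e+11 / 1000 = 9.6340 kW/m^2

9.6340 kW/m^2


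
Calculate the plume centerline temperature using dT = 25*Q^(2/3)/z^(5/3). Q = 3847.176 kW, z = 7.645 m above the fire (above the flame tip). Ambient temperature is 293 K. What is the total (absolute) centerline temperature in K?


Q^(2/3) = 245.52
z^(5/3) = 29.669
dT = 25 * 245.52 / 29.669 = 206.89 K
T = 293 + 206.89 = 499.89 K

499.89 K


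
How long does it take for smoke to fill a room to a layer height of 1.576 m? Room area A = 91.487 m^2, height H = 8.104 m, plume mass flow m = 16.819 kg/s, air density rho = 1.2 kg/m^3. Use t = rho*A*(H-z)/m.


H - z = 6.528 m
t = 1.2 * 91.487 * 6.528 / 16.819 = 42.611 s

42.611 s


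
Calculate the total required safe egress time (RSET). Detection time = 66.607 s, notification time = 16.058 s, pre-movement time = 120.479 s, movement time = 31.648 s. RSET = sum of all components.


Total = 66.607 + 16.058 + 120.479 + 31.648 = 234.792 s

234.792 s


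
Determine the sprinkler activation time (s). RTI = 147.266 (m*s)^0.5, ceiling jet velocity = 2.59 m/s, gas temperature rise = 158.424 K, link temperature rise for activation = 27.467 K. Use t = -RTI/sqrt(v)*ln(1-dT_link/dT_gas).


dT_link/dT_gas = 0.17338
ln(1 - 0.17338) = -0.19041
t = -147.266 / sqrt(2.59) * -0.19041 = 17.423 s

17.423 s


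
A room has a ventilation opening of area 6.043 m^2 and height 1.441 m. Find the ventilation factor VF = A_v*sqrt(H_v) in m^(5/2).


sqrt(H_v) = 1.2004
VF = 6.043 * 1.2004 = 7.2541 m^(5/2)

7.2541 m^(5/2)


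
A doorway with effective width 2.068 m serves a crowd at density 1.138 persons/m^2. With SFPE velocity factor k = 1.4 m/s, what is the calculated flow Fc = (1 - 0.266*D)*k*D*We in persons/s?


1 - 0.266*D = 1 - 0.266*1.138 = 0.69729
Fs = 0.69729 * 1.4 * 1.138 = 1.1109 persons/(s*m)
Fc = 1.1109 * 2.068 = 2.2974 persons/s

2.2974 persons/s


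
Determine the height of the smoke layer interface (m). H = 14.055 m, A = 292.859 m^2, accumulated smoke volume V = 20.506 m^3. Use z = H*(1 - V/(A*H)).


V/(A*H) = 0.0049819
1 - 0.0049819 = 0.99502
z = 14.055 * 0.99502 = 13.985 m

13.985 m


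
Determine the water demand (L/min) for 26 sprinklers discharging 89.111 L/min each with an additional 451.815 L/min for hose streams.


Sprinkler demand = 26 * 89.111 = 2316.886 L/min
Total = 2316.886 + 451.815 = 2768.701 L/min

2768.701 L/min


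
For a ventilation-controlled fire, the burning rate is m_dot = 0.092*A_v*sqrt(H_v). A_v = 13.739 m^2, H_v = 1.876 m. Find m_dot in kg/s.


sqrt(H_v) = 1.3697
m_dot = 0.092 * 13.739 * 1.3697 = 1.7312 kg/s

1.7312 kg/s


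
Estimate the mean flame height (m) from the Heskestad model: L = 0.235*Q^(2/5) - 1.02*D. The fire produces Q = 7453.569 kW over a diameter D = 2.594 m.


Q^(2/5) = 35.395
0.235 * Q^(2/5) = 8.3179
1.02 * D = 2.6459
L = 5.6720 m

5.6720 m


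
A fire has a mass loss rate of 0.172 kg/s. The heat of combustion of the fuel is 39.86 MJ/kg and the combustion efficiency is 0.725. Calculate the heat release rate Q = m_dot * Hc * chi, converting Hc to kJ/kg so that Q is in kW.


Hc = 39.86 MJ/kg = 39.86 * 1000 kJ/kg = 39860 kJ/kg
Q = 0.172 kg/s * 39860 kJ/kg * 0.725 = 4970.542 kW

4970.542 kW


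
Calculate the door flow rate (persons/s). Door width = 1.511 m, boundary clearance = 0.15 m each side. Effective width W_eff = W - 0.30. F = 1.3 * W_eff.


W_eff = 1.511 - 0.30 = 1.211 m
F = 1.3 * 1.211 = 1.5743 persons/s

1.5743 persons/s


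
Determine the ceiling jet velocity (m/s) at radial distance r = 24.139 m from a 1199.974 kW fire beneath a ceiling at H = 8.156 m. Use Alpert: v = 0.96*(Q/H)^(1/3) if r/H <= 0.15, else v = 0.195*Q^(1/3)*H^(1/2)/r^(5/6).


r/H = 24.139 / 8.156 = 2.9597
r/H > 0.15, so v = 0.195*Q^(1/3)*H^(1/2)/r^(5/6)
Q^(1/3) = 10.627
H^(1/2) = 2.8559
r^(5/6) = 14.199
v = 0.195 * 10.627 * 2.8559 / 14.199 = 0.41677 m/s

0.41677 m/s


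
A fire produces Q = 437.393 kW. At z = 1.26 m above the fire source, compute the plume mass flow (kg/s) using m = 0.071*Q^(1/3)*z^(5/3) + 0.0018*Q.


Q^(1/3) = 7.5909
z^(5/3) = 1.4699
First term = 0.071 * 7.5909 * 1.4699 = 0.79220
Second term = 0.0018 * 437.393 = 0.78731
m = 1.5795 kg/s

1.5795 kg/s


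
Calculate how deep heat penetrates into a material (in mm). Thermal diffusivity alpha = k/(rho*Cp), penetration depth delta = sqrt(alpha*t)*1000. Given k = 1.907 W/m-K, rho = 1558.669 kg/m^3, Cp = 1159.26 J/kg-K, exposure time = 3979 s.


alpha = 1.907 / (1558.669 * 1159.26) = 1.0554e-06 m^2/s
alpha * t = 0.0041994
delta = sqrt(0.0041994) * 1000 = 64.803 mm

64.803 mm


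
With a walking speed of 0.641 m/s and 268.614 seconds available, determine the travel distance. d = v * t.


d = 0.641 * 268.614 = 172.18 m

172.18 m


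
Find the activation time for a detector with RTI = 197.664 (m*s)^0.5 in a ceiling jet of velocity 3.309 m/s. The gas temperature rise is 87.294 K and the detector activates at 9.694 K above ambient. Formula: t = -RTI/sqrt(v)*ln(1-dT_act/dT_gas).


dT_act/dT_gas = 0.11105
ln(1 - 0.11105) = -0.11771
t = -197.664 / sqrt(3.309) * -0.11771 = 12.791 s

12.791 s


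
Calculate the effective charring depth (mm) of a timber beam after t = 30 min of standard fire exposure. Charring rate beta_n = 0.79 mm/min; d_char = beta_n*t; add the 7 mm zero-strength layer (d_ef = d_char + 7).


d_char = 0.79 * 30 = 23.7 mm
d_ef = 23.7 + 1.0*7 = 30.7 mm

30.7 mm


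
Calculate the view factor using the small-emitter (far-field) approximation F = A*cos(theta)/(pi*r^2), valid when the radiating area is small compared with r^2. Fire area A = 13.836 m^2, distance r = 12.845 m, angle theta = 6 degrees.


cos(6 deg) = 0.99452
pi*r^2 = 518.34
F = 13.836 * 0.99452 / 518.34 = 0.026546

0.026546


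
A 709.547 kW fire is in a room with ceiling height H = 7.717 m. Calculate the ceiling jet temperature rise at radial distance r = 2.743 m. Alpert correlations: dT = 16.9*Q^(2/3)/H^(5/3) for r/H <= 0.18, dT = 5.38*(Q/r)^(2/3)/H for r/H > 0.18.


r/H = 2.743 / 7.717 = 0.35545
r/H > 0.18, so dT = 5.38*(Q/r)^(2/3)/H
Q/r = 258.68
(Q/r)^(2/3) = 40.598
dT = 5.38 * 40.598 / 7.717 = 28.303 K

28.303 K


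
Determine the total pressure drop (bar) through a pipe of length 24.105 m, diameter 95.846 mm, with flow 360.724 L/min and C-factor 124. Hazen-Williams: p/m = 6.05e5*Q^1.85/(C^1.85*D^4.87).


Q^1.85 = 53799
C^1.85 = 7461.6
D^4.87 = 4.4696e+09
p/m = 0.00097596 bar/m
p_total = 0.00097596 * 24.105 = 0.023526 bar

0.023526 bar


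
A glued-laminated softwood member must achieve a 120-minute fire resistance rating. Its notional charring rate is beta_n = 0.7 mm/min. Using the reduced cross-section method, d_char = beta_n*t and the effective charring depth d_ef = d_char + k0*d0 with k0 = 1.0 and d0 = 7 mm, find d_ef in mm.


d_char = 0.7 * 120 = 84 mm
d_ef = 84 + 1.0*7 = 91 mm

91 mm


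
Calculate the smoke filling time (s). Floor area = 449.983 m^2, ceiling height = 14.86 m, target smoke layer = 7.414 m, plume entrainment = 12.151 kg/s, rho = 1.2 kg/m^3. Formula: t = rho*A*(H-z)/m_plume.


H - z = 7.446 m
t = 1.2 * 449.983 * 7.446 / 12.151 = 330.89 s

330.89 s


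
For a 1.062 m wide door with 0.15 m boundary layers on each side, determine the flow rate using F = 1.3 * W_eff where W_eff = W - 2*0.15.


W_eff = 1.062 - 0.30 = 0.762 m
F = 1.3 * 0.762 = 0.99060 persons/s

0.99060 persons/s


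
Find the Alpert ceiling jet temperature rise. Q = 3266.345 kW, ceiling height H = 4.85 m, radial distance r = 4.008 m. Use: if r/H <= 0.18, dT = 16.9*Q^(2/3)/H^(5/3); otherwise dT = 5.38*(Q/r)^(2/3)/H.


r/H = 4.008 / 4.85 = 0.82639
r/H > 0.18, so dT = 5.38*(Q/r)^(2/3)/H
Q/r = 814.96
(Q/r)^(2/3) = 87.248
dT = 5.38 * 87.248 / 4.85 = 96.782 K

96.782 K


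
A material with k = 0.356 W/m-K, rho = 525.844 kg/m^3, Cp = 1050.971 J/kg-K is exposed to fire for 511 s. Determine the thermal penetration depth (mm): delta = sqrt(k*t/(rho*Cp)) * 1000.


alpha = 0.356 / (525.844 * 1050.971) = 6.4417e-07 m^2/s
alpha * t = 0.00032917
delta = sqrt(0.00032917) * 1000 = 18.143 mm

18.143 mm


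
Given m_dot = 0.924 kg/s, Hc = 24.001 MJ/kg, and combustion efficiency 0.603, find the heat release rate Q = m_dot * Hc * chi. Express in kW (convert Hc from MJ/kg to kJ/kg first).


Hc = 24.001 MJ/kg = 24.001 * 1000 kJ/kg = 24001 kJ/kg
Q = 0.924 kg/s * 24001 kJ/kg * 0.603 = 13373 kW

13373 kW


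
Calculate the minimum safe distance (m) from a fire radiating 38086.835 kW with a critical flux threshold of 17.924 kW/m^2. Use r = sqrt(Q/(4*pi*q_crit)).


4*pi*q_crit = 225.24
Q/(4*pi*q_crit) = 169.09
r = sqrt(169.09) = 13.004 m

13.004 m


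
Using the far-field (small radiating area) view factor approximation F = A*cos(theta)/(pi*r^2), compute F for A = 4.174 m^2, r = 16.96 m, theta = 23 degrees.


cos(23 deg) = 0.92050
pi*r^2 = 903.65
F = 4.174 * 0.92050 / 903.65 = 0.0042518

0.0042518


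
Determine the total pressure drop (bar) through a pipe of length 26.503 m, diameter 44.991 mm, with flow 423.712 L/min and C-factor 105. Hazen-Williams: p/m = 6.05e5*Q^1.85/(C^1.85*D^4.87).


Q^1.85 = 72457
C^1.85 = 5485.3
D^4.87 = 1.1239e+08
p/m = 0.071107 bar/m
p_total = 0.071107 * 26.503 = 1.8846 bar

1.8846 bar


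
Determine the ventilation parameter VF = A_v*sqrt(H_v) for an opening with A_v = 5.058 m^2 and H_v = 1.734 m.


sqrt(H_v) = 1.3168
VF = 5.058 * 1.3168 = 6.6604 m^(5/2)

6.6604 m^(5/2)


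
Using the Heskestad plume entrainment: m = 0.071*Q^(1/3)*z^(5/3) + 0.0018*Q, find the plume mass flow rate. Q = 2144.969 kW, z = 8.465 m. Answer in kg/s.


Q^(1/3) = 12.897
z^(5/3) = 35.160
First term = 0.071 * 12.897 * 35.160 = 32.194
Second term = 0.0018 * 2144.969 = 3.8609
m = 36.055 kg/s

36.055 kg/s


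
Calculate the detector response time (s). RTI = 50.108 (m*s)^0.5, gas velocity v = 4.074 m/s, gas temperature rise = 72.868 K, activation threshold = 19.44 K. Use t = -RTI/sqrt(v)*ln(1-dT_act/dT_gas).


dT_act/dT_gas = 0.26678
ln(1 - 0.26678) = -0.31031
t = -50.108 / sqrt(4.074) * -0.31031 = 7.7037 s

7.7037 s


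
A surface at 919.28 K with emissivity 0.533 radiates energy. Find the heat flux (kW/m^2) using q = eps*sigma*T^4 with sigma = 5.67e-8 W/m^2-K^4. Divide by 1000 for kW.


T^4 = 7.1415e+11
q = 0.533 * 5.67e-8 * 7.1415e+11 / 1000 = 21.582 kW/m^2

21.582 kW/m^2


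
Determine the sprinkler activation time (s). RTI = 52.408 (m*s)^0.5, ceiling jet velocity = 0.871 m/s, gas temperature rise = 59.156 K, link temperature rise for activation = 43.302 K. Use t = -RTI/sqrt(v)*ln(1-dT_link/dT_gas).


dT_link/dT_gas = 0.73200
ln(1 - 0.73200) = -1.3168
t = -52.408 / sqrt(0.871) * -1.3168 = 73.942 s

73.942 s


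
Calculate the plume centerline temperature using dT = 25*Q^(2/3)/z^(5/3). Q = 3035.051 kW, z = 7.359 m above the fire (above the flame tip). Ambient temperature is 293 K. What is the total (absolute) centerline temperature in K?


Q^(2/3) = 209.63
z^(5/3) = 27.842
dT = 25 * 209.63 / 27.842 = 188.23 K
T = 293 + 188.23 = 481.23 K

481.23 K


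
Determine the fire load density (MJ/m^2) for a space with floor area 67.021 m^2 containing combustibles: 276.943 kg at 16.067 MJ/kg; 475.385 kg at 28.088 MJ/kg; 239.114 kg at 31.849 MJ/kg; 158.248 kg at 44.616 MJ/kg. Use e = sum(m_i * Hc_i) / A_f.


Total energy = 276.943*16.067 + 475.385*28.088 + 239.114*31.849 + 158.248*44.616
= 4449.643 + 13352.61 + 7615.542 + 7060.393
= 32478.19 MJ
e = 32478.19 / 67.021 = 484.60 MJ/m^2

484.60 MJ/m^2


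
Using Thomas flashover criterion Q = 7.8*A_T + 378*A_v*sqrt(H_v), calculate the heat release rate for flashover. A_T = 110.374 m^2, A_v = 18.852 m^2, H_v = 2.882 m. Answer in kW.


7.8*A_T = 860.92
sqrt(H_v) = 1.6976
378*A_v*sqrt(H_v) = 12098
Q = 860.92 + 12098 = 12958 kW

12958 kW


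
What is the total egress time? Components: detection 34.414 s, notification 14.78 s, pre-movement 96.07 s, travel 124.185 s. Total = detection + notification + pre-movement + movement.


Total = 34.414 + 14.78 + 96.07 + 124.185 = 269.449 s

269.449 s


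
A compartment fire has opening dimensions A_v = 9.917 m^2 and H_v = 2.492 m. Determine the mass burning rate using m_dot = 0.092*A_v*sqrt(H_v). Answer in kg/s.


sqrt(H_v) = 1.5786
m_dot = 0.092 * 9.917 * 1.5786 = 1.4403 kg/s

1.4403 kg/s


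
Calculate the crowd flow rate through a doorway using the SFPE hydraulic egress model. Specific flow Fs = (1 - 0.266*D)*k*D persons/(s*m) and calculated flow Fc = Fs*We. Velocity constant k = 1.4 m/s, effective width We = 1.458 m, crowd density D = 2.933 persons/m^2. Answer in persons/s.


1 - 0.266*D = 1 - 0.266*2.933 = 0.21982
Fs = 0.21982 * 1.4 * 2.933 = 0.90263 persons/(s*m)
Fc = 0.90263 * 1.458 = 1.3160 persons/s

1.3160 persons/s


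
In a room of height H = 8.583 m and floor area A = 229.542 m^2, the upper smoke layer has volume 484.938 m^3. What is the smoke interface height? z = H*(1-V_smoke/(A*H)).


V/(A*H) = 0.24614
1 - 0.24614 = 0.75386
z = 8.583 * 0.75386 = 6.4704 m

6.4704 m


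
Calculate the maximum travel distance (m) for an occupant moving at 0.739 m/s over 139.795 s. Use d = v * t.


d = 0.739 * 139.795 = 103.31 m

103.31 m
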